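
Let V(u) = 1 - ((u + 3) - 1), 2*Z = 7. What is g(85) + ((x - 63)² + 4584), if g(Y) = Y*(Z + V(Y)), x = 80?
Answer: -4279/2 ≈ -2139.5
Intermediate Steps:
Z = 7/2 (Z = (½)*7 = 7/2 ≈ 3.5000)
V(u) = -1 - u (V(u) = 1 - ((3 + u) - 1) = 1 - (2 + u) = 1 + (-2 - u) = -1 - u)
g(Y) = Y*(5/2 - Y) (g(Y) = Y*(7/2 + (-1 - Y)) = Y*(5/2 - Y))
g(85) + ((x - 63)² + 4584) = (½)*85*(5 - 2*85) + ((80 - 63)² + 4584) = (½)*85*(5 - 170) + (17² + 4584) = (½)*85*(-165) + (289 + 4584) = -14025/2 + 4873 = -4279/2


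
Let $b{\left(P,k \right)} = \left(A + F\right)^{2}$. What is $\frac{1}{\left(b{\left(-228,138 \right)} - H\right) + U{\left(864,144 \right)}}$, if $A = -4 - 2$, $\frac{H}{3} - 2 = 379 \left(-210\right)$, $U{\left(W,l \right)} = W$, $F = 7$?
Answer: $\frac{1}{239629} \approx 4.1731 \cdot 10^{-6}$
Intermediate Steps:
$H = -238764$ ($H = 6 + 3 \cdot 379 \left(-210\right) = 6 + 3 \left(-79590\right) = 6 - 238770 = -238764$)
$A = -6$ ($A = -4 - 2 = -6$)
$b{\left(P,k \right)} = 1$ ($b{\left(P,k \right)} = \left(-6 + 7\right)^{2} = 1^{2} = 1$)
$\frac{1}{\left(b{\left(-228,138 \right)} - H\right) + U{\left(864,144 \right)}} = \frac{1}{\left(1 - -238764\right) + 864} = \frac{1}{\left(1 + 238764\right) + 864} = \frac{1}{238765 + 864} = \frac{1}{239629}$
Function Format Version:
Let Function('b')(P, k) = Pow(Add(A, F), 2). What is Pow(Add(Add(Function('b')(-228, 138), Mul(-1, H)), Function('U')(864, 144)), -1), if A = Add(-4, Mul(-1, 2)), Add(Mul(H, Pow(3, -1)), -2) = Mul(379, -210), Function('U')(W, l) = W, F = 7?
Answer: Rational(1, 239629) ≈ 4.1731e-6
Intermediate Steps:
H = -238764 (H = Add(6, Mul(3, Mul(379, -210))) = Add(6, Mul(3, -79590)) = Add(6, -238770) = -238764)
A = -6 (A = Add(-4, -2) = -6)
Function('b')(P, k) = 1 (Function('b')(P, k) = Pow(Add(-6, 7), 2) = Pow(1, 2) = 1)
Pow(Add(Add(Function('b')(-228, 138), Mul(-1, H)), Function('U')(864, 144)), -1) = Pow(Add(Add(1, Mul(-1, -238764)), 864), -1) = Pow(Add(Add(1, 238764), 864), -1) = Pow(Add(238765, 864), -1) = Pow(239629, -1) = Rational(1, 239629)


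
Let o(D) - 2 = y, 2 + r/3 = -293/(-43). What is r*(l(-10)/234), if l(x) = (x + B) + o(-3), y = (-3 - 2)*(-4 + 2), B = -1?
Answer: 69/1118 ≈ 0.061717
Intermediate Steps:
r = 621/43 (r = -6 + 3*(-293/(-43)) = -6 + 3*(-293*(-1/43)) = -6 + 3*(293/43) = -6 + 879/43 = 621/43 ≈ 14.442)
y = 10 (y = -5*(-2) = 10)
o(D) = 12 (o(D) = 2 + 10 = 12)
l(x) = 11 + x (l(x) = (x - 1) + 12 = (-1 + x) + 12 = 11 + x)
r*(l(-10)/234) = 621*((11 - 10)/234)/43 = 621*(1*(1/234))/43 = (621/43)*(1/234) = 69/1118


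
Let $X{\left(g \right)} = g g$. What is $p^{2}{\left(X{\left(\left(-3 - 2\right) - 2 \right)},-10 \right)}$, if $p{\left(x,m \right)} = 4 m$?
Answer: $1600$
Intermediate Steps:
$X{\left(g \right)} = g^{2}$
$p^{2}{\left(X{\left(\left(-3 - 2\right) - 2 \right)},-10 \right)} = \left(4 \left(-10\right)\right)^{2} = \left(-40\right)^{2} = 1600$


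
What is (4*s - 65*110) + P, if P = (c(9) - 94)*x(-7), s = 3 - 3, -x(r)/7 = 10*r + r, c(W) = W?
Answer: -52965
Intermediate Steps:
x(r) = -77*r (x(r) = -7*(10*r + r) = -77*r)
s = 0
P = -45815 (P = (9 - 94)*(-77*(-7)) = -85*539 = -45815)
(4*s - 65*110) + P = (4*0 - 65*110) - 45815 = (0 - 7150) - 45815 = -7150 - 45815 = -52965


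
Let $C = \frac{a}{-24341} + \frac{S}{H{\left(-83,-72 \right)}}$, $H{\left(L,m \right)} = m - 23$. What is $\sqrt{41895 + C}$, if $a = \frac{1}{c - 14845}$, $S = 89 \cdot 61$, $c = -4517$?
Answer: $\frac{\sqrt{83867531545657917811868730}}{44772591990} \approx 204.54$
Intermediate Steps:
$H{\left(L,m \right)} = -23 + m$ ($H{\left(L,m \right)} = m - 23 = -23 + m$)
$S = 5429$
$a = - \frac{1}{19362}$ ($a = \frac{1}{-4517 - 14845} = \frac{1}{-19362} = - \frac{1}{19362} \approx -5.1648 \cdot 10^{-5}$)
$C = - \frac{2558635809523}{44772591990}$ ($C = - \frac{1}{19362 \left(-24341\right)} + \frac{5429}{-23 - 72} = \left(- \frac{1}{19362}\right) \left(- \frac{1}{24341}\right) + \frac{5429}{-95} = \frac{1}{471290442} + 5429 \left(- \frac{1}{95}\right) = \frac{1}{471290442} - \frac{5429}{95} = - \frac{2558635809523}{44772591990} \approx -57.147$)
$\sqrt{41895 + C} = \sqrt{41895 - \frac{2558635809523}{44772591990}} = \sqrt{\frac{1873189105611527}{44772591990}} = \frac{\sqrt{83867531545657917811868730}}{44772591990}$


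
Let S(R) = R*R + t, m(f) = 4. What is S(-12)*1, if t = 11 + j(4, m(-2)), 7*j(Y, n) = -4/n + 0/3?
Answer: 1084/7 ≈ 154.86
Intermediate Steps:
j(Y, n) = -4/(7*n) (j(Y, n) = (-4/n + 0/3)/7 = (-4/n + 0*(1/3))/7 = (-4/n + 0)/7 = (-4/n)/7 = -4/(7*n))
t = 76/7 (t = 11 - 4/7/4 = 11 - 4/7*1/4 = 11 - 1/7 = 76/7 ≈ 10.857)
S(R) = 76/7 + R**2 (S(R) = R*R + 76/7 = R**2 + 76/7 = 76/7 + R**2)
S(-12)*1 = (76/7 + (-12)**2)*1 = (76/7 + 144)*1 = (1084/7)*1 = 1084/7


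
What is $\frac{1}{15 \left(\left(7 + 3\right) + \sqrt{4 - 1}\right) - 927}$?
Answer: $- \frac{259}{201018} - \frac{5 \sqrt{3}}{201018} \approx -0.0013315$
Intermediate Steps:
$\frac{1}{15 \left(\left(7 + 3\right) + \sqrt{4 - 1}\right) - 927} = \frac{1}{15 \left(10 + \sqrt{3}\right) - 927} = \frac{1}{\left(150 + 15 \sqrt{3}\right) - 927} = \frac{1}{-777 + 15 \sqrt{3}}$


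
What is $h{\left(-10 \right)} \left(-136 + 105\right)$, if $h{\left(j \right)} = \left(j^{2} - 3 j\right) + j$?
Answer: $-3720$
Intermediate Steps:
$h{\left(j \right)} = j^{2} - 2 j$
$h{\left(-10 \right)} \left(-136 + 105\right) = - 10 \left(-2 - 10\right) \left(-136 + 105\right) = \left(-10\right) \left(-12\right) \left(-31\right) = 120 \left(-31\right) = -3720$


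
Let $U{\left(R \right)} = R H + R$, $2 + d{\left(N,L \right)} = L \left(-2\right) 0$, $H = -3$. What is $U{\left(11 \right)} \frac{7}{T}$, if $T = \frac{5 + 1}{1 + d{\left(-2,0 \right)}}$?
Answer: $\frac{77}{3} \approx 25.667$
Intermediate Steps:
$d{\left(N,L \right)} = -2$ ($d{\left(N,L \right)} = -2 + L \left(-2\right) 0 = -2 + - 2 L 0 = -2 + 0 = -2$)
$T = -6$ ($T = \frac{5 + 1}{1 - 2} = \frac{6}{-1} = 6 \left(-1\right) = -6$)
$U{\left(R \right)} = - 2 R$ ($U{\left(R \right)} = R \left(-3\right) + R = - 3 R + R = - 2 R$)
$U{\left(11 \right)} \frac{7}{T} = \left(-2\right) 11 \frac{7}{-6} = - 22 \cdot 7 \left(- \frac{1}{6}\right) = \left(-22\right) \left(- \frac{7}{6}\right) = \frac{77}{3}$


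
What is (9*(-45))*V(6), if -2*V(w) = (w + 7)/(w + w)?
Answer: 1755/8 ≈ 219.38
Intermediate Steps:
V(w) = -(7 + w)/(4*w) (V(w) = -(w + 7)/(2*(w + w)) = -(7 + w)/(2*(2*w)) = -(7 + w)*1/(2*w)/2 = -(7 + w)/(4*w))
(9*(-45))*V(6) = (9*(-45))*((¼)*(-7 - 1*6)/6) = -405*(-7 - 6)/(4*6) = -405*(-13)/(4*6) = -405*(-13/24) = 1755/8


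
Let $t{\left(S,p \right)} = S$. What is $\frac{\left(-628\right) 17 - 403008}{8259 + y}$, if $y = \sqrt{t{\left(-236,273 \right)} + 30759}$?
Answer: $- \frac{1708308078}{34090279} + \frac{206842 \sqrt{30523}}{34090279} \approx -49.051$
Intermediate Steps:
$y = \sqrt{30523}$ ($y = \sqrt{-236 + 30759} = \sqrt{30523} \approx 174.71$)
$\frac{\left(-628\right) 17 - 403008}{8259 + y} = \frac{\left(-628\right) 17 - 403008}{8259 + \sqrt{30523}} = \frac{-10676 - 403008}{8259 + \sqrt{30523}} = - \frac{413684}{8259 + \sqrt{30523}}$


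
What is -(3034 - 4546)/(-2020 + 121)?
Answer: -168/211 ≈ -0.79621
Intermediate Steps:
-(3034 - 4546)/(-2020 + 121) = -(-1512)/(-1899) = -(-1512)*(-1)/1899 = -1*168/211 = -168/211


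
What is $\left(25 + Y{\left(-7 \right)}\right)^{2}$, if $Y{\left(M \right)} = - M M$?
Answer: $576$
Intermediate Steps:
$Y{\left(M \right)} = - M^{2}$
$\left(25 + Y{\left(-7 \right)}\right)^{2} = \left(25 - \left(-7\right)^{2}\right)^{2} = \left(25 - 49\right)^{2} = \left(-24\right)^{2} = 576$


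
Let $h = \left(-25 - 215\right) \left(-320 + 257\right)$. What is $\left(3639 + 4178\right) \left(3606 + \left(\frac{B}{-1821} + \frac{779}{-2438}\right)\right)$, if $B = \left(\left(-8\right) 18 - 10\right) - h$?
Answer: $\frac{125423841927097}{4439598} \approx 2.8251 \cdot 10^{7}$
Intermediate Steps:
$h = 15120$ ($h = \left(-240\right) \left(-63\right) = 15120$)
$B = -15274$ ($B = \left(\left(-8\right) 18 - 10\right) - 15120 = \left(-144 - 10\right) - 15120 = -154 - 15120 = -15274$)
$\left(3639 + 4178\right) \left(3606 + \left(\frac{B}{-1821} + \frac{779}{-2438}\right)\right) = \left(3639 + 4178\right) \left(3606 + \left(- \frac{15274}{-1821} + \frac{779}{-2438}\right)\right) = 7817 \left(3606 + \left(\left(-15274\right) \left(- \frac{1}{1821}\right) + 779 \left(- \frac{1}{2438}\right)\right)\right) = 7817 \left(3606 + \left(\frac{15274}{1821} - \frac{779}{2438}\right)\right) = 7817 \left(3606 + \frac{35819453}{4439598}\right) = 7817 \cdot \frac{16045009841}{4439598} = \frac{125423841927097}{4439598}$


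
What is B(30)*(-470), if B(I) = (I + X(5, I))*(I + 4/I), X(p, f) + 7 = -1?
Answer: -934736/3 ≈ -3.1158e+5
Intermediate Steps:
X(p, f) = -8 (X(p, f) = -7 - 1 = -8)
B(I) = (-8 + I)*(I + 4/I) (B(I) = (I - 8)*(I + 4/I) = (-8 + I)*(I + 4/I))
B(30)*(-470) = (4 + 30² - 32/30 - 8*30)*(-470) = (4 + 900 - 32*1/30 - 240)*(-470) = (4 + 900 - 16/15 - 240)*(-470) = (9944/15)*(-470) = -934736/3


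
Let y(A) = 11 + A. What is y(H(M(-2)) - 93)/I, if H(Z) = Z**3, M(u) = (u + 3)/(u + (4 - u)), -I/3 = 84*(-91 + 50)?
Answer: -583/73472 ≈ -0.0079350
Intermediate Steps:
I = 10332 (I = -252*(-91 + 50) = -252*(-41) = -3*(-3444) = 10332)
M(u) = 3/4 + u/4 (M(u) = (3 + u)/4 = (3 + u)*(1/4) = 3/4 + u/4)
y(H(M(-2)) - 93)/I = (11 + ((3/4 + (1/4)*(-2))**3 - 93))/10332 = (11 + ((3/4 - 1/2)**3 - 93))*(1/10332) = (11 + ((1/4)**3 - 93))*(1/10332) = (11 + (1/64 - 93))*(1/10332) = (11 - 5951/64)*(1/10332) = -5247/64*1/10332 = -583/73472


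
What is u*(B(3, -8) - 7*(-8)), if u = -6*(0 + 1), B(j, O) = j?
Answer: -354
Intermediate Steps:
u = -6 (u = -6*1 = -6)
u*(B(3, -8) - 7*(-8)) = -6*(3 - 7*(-8)) = -6*(3 + 56) = -6*59 = -354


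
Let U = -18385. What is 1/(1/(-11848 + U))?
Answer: -30233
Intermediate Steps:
1/(1/(-11848 + U)) = 1/(1/(-11848 - 18385)) = 1/(1/(-30233)) = 1/(-1/30233) = -30233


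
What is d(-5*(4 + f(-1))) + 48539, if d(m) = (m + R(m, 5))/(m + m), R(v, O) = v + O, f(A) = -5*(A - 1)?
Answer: 1359119/28 ≈ 48540.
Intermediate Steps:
f(A) = 5 - 5*A (f(A) = -5*(-1 + A) = 5 - 5*A)
R(v, O) = O + v
d(m) = (5 + 2*m)/(2*m) (d(m) = (m + (5 + m))/(m + m) = (5 + 2*m)/((2*m)) = (5 + 2*m)*(1/(2*m)) = (5 + 2*m)/(2*m))
d(-5*(4 + f(-1))) + 48539 = (5/2 - 5*(4 + (5 - 5*(-1))))/((-5*(4 + (5 - 5*(-1))))) + 48539 = (5/2 - 5*(4 + (5 + 5)))/((-5*(4 + (5 + 5)))) + 48539 = (5/2 - 5*(4 + 10))/((-5*(4 + 10))) + 48539 = (5/2 - 5*14)/((-5*14)) + 48539 = (5/2 - 70)/(-70) + 48539 = -1/70*(-135/2) + 48539 = 27/28 + 48539 = 1359119/28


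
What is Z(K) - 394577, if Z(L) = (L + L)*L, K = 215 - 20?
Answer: -318527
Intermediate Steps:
K = 195
Z(L) = 2*L² (Z(L) = (2*L)*L = 2*L²)
Z(K) - 394577 = 2*195² - 394577 = 2*38025 - 394577 = 76050 - 394577 = -318527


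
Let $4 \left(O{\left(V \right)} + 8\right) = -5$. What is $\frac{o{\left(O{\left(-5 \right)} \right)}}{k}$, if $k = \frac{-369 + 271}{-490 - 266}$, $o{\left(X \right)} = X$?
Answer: $- \frac{999}{14} \approx -71.357$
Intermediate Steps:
$O{\left(V \right)} = - \frac{37}{4}$ ($O{\left(V \right)} = -8 + \frac{1}{4} \left(-5\right) = -8 - \frac{5}{4} = - \frac{37}{4}$)
$k = \frac{7}{54}$ ($k = - \frac{98}{-756} = \left(-98\right) \left(- \frac{1}{756}\right) = \frac{7}{54} \approx 0.12963$)
$\frac{o{\left(O{\left(-5 \right)} \right)}}{k} = - \frac{37}{4 \cdot \frac{7}{54}} = \left(- \frac{37}{4}\right) \frac{54}{7} = - \frac{999}{14}$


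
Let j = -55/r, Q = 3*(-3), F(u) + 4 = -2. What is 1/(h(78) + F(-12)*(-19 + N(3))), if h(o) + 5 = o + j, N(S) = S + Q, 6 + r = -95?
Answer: 101/22578 ≈ 0.0044734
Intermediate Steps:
r = -101 (r = -6 - 95 = -101)
F(u) = -6 (F(u) = -4 - 2 = -6)
Q = -9
N(S) = -9 + S (N(S) = S - 9 = -9 + S)
j = 55/101 (j = -55/(-101) = -55*(-1/101) = 55/101 ≈ 0.54455)
h(o) = -450/101 + o (h(o) = -5 + (o + 55/101) = -5 + (55/101 + o) = -450/101 + o)
1/(h(78) + F(-12)*(-19 + N(3))) = 1/((-450/101 + 78) - 6*(-19 + (-9 + 3))) = 1/(7428/101 - 6*(-19 - 6)) = 1/(7428/101 - 6*(-25)) = 1/(7428/101 + 150) = 1/(22578/101) = 101/22578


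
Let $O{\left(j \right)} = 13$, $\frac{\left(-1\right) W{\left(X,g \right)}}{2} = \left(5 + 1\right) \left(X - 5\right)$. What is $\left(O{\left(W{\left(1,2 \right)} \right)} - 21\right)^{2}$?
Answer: $64$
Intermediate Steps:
$W{\left(X,g \right)} = 60 - 12 X$ ($W{\left(X,g \right)} = - 2 \left(5 + 1\right) \left(X - 5\right) = - 2 \cdot 6 \left(-5 + X\right) = - 2 \left(-30 + 6 X\right) = 60 - 12 X$)
$\left(O{\left(W{\left(1,2 \right)} \right)} - 21\right)^{2} = \left(13 - 21\right)^{2} = \left(-8\right)^{2} = 64$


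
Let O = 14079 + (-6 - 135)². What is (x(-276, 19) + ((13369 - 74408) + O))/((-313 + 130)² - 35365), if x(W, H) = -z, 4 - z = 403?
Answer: 6670/469 ≈ 14.222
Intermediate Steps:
z = -399 (z = 4 - 1*403 = 4 - 403 = -399)
O = 33960 (O = 14079 + (-141)² = 14079 + 19881 = 33960)
x(W, H) = 399 (x(W, H) = -1*(-399) = 399)
(x(-276, 19) + ((13369 - 74408) + O))/((-313 + 130)² - 35365) = (399 + ((13369 - 74408) + 33960))/((-313 + 130)² - 35365) = (399 + (-61039 + 33960))/((-183)² - 35365) = (399 - 27079)/(33489 - 35365) = -26680/(-1876) = -26680*(-1/1876) = 6670/469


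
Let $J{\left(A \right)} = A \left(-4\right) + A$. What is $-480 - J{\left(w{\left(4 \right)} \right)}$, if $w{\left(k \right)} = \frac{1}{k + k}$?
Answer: $- \frac{3837}{8} \approx -479.63$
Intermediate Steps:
$w{\left(k \right)} = \frac{1}{2 k}$
$J{\left(A \right)} = - 3 A$ ($J{\left(A \right)} = - 4 A + A = - 3 A$)
$-480 - J{\left(w{\left(4 \right)} \right)} = -480 - - 3 \frac{1}{2 \cdot 4} = -480 - - 3 \cdot \frac{1}{2} \cdot \frac{1}{4} = -480 - \left(-3\right) \frac{1}{8} = -480 - - \frac{3}{8} = -480 + \frac{3}{8} = - \frac{3837}{8}$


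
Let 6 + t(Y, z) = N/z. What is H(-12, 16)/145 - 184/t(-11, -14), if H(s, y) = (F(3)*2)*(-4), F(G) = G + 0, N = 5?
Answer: 371384/12905 ≈ 28.778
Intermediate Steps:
F(G) = G
H(s, y) = -24 (H(s, y) = (3*2)*(-4) = 6*(-4) = -24)
t(Y, z) = -6 + 5/z
H(-12, 16)/145 - 184/t(-11, -14) = -24/145 - 184/(-6 + 5/(-14)) = -24*1/145 - 184/(-6 + 5*(-1/14)) = -24/145 - 184/(-6 - 5/14) = -24/145 - 184/(-89/14) = -24/145 - 184*(-14/89) = -24/145 + 2576/89 = 371384/12905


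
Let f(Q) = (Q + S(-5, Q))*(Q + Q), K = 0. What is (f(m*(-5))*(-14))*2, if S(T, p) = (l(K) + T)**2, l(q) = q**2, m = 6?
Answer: -8400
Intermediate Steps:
S(T, p) = T**2 (S(T, p) = (0**2 + T)**2 = (0 + T)**2 = T**2)
f(Q) = 2*Q*(25 + Q) (f(Q) = (Q + (-5)**2)*(Q + Q) = (Q + 25)*(2*Q) = (25 + Q)*(2*Q) = 2*Q*(25 + Q))
(f(m*(-5))*(-14))*2 = ((2*(6*(-5))*(25 + 6*(-5)))*(-14))*2 = ((2*(-30)*(25 - 30))*(-14))*2 = ((2*(-30)*(-5))*(-14))*2 = (300*(-14))*2 = -4200*2 = -8400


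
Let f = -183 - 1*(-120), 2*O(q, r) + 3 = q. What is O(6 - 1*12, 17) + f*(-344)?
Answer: 43335/2 ≈ 21668.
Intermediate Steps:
O(q, r) = -3/2 + q/2
f = -63 (f = -183 + 120 = -63)
O(6 - 1*12, 17) + f*(-344) = (-3/2 + (6 - 1*12)/2) - 63*(-344) = (-3/2 + (6 - 12)/2) + 21672 = (-3/2 + (½)*(-6)) + 21672 = (-3/2 - 3) + 21672 = -9/2 + 21672 = 43335/2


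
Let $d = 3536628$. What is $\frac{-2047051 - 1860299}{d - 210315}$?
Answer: $- \frac{1302450}{1108771} \approx -1.1747$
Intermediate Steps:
$\frac{-2047051 - 1860299}{d - 210315} = \frac{-2047051 - 1860299}{3536628 - 210315} = - \frac{3907350}{3326313} = \left(-3907350\right) \frac{1}{3326313} = - \frac{1302450}{1108771}$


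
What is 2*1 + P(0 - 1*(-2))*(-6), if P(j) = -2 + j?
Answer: 2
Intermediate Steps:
2*1 + P(0 - 1*(-2))*(-6) = 2*1 + (-2 + (0 - 1*(-2)))*(-6) = 2 + (-2 + (0 + 2))*(-6) = 2 + (-2 + 2)*(-6) = 2 + 0*(-6) = 2 + 0 = 2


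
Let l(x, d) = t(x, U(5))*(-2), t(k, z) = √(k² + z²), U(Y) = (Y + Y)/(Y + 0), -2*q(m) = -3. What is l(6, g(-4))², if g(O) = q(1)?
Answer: 160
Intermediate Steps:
q(m) = 3/2 (q(m) = -½*(-3) = 3/2)
g(O) = 3/2
U(Y) = 2 (U(Y) = (2*Y)/Y = 2)
l(x, d) = -2*√(4 + x²) (l(x, d) = √(x² + 2²)*(-2) = √(x² + 4)*(-2) = √(4 + x²)*(-2) = -2*√(4 + x²))
l(6, g(-4))² = (-2*√(4 + 6²))² = (-2*√(4 + 36))² = (-4*√10)² = 160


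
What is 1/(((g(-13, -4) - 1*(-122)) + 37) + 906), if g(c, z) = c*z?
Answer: 1/1117 ≈ 0.00089526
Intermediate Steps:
1/(((g(-13, -4) - 1*(-122)) + 37) + 906) = 1/(((-13*(-4) - 1*(-122)) + 37) + 906) = 1/(((52 + 122) + 37) + 906) = 1/((174 + 37) + 906) = 1/(211 + 906) = 1/1117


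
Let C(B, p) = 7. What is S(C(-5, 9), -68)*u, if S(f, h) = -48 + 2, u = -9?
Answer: 414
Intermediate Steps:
S(f, h) = -46
S(C(-5, 9), -68)*u = -46*(-9) = 414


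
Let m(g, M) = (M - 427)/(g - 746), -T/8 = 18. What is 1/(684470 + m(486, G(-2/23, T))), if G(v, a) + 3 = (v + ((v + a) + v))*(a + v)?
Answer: 68770/47065617709 ≈ 1.4612e-6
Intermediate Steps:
T = -144 (T = -8*18 = -144)
G(v, a) = -3 + (a + v)*(a + 3*v) (G(v, a) = -3 + (v + ((v + a) + v))*(a + v) = -3 + (v + ((a + v) + v))*(a + v) = -3 + (v + (a + 2*v))*(a + v) = -3 + (a + 3*v)*(a + v) = -3 + (a + v)*(a + 3*v))
m(g, M) = (-427 + M)/(-746 + g)
1/(684470 + m(486, G(-2/23, T))) = 1/(684470 + (-427 + (-3 + (-144)**2 + 3*(-2/23)**2 + 4*(-144)*(-2/23)))/(-746 + 486)) = 1/(684470 + (-427 + (-3 + 20736 + 3*(-2*1/23)**2 + 4*(-144)*(-2*1/23)))/(-260)) = 1/(684470 - (-427 + (-3 + 20736 + 3*(-2/23)**2 + 4*(-144)*(-2/23)))/260) = 1/(684470 - (-427 + (-3 + 20736 + 3*(4/529) + 1152/23))/260) = 1/(684470 - (-427 + (-3 + 20736 + 12/529 + 1152/23))/260) = 1/(684470 - (-427 + 10994265/529)/260) = 1/(684470 - 1/260*10768382/529) = 1/(684470 - 5384191/68770) = 1/(47065617709/68770) = 68770/47065617709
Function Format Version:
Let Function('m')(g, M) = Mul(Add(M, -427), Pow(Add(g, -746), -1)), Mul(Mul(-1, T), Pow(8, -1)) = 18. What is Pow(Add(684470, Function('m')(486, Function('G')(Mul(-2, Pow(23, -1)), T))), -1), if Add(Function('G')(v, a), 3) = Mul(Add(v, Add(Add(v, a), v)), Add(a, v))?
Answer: Rational(68770, 47065617709) ≈ 1.4612e-6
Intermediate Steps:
T = -144 (T = Mul(-8, 18) = -144)
Function('G')(v, a) = Add(-3, Mul(Add(a, v), Add(a, Mul(3, v)))) (Function('G')(v, a) = Add(-3, Mul(Add(v, Add(Add(v, a), v)), Add(a, v))) = Add(-3, Mul(Add(v, Add(Add(a, v), v)), Add(a, v))) = Add(-3, Mul(Add(v, Add(a, Mul(2, v))), Add(a, v))) = Add(-3, Mul(Add(a, Mul(3, v)), Add(a, v))) = Add(-3, Mul(Add(a, v), Add(a, Mul(3, v)))))
Function('m')(g, M) = Mul(Pow(Add(-746, g), -1), Add(-427, M)) (Function('m')(g, M) = Mul(Add(-427, M), Pow(Add(-746, g), -1)) = Mul(Pow(Add(-746, g), -1), Add(-427, M)))
Pow(Add(684470, Function('m')(486, Function('G')(Mul(-2, Pow(23, -1)), T))), -1) = Pow(Add(684470, Mul(Pow(Add(-746, 486), -1), Add(-427, Add(-3, Pow(-144, 2), Mul(3, Pow(Mul(-2, Pow(23, -1)), 2)), Mul(4, -144, Mul(-2, Pow(23, -1))))))), -1) = Pow(Add(684470, Mul(Pow(-260, -1), Add(-427, Add(-3, 20736, Mul(3, Pow(Mul(-2, Rational(1, 23)), 2)), Mul(4, -144, Mul(-2, Rational(1, 23))))))), -1) = Pow(Add(684470, Mul(Rational(-1, 260), Add(-427, Add(-3, 20736, Mul(3, Pow(Rational(-2, 23), 2)), Mul(4, -144, Rational(-2, 23)))))), -1) = Pow(Add(684470, Mul(Rational(-1, 260), Add(-427, Add(-3, 20736, Mul(3, Rational(4, 529)), Rational(1152, 23))))), -1) = Pow(Add(684470, Mul(Rational(-1, 260), Add(-427, Add(-3, 20736, Rational(12, 529), Rational(1152, 23))))), -1) = Pow(Add(684470, Mul(Rational(-1, 260), Add(-427, Rational(10994265, 529)))), -1) = Pow(Add(684470, Mul(Rational(-1, 260), Rational(10768382, 529))), -1) = Pow(Add(684470, Rational(-5384191, 68770)), -1) = Pow(Rational(47065617709, 68770), -1) = Rational(68770, 47065617709)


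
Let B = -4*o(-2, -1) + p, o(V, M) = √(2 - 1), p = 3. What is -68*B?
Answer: 68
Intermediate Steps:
o(V, M) = 1 (o(V, M) = √1 = 1)
B = -1 (B = -4*1 + 3 = -4 + 3 = -1)
-68*B = -68*(-1) = 68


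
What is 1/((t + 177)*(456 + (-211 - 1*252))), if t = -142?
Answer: -1/245 ≈ -0.0040816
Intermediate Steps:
1/((t + 177)*(456 + (-211 - 1*252))) = 1/((-142 + 177)*(456 + (-211 - 1*252))) = 1/(35*(456 + (-211 - 252))) = 1/(35*(456 - 463)) = 1/(35*(-7)) = 1/(-245) = -1/245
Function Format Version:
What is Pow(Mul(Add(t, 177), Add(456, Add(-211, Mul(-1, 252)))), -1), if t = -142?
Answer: Rational(-1, 245) ≈ -0.0040816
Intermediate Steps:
Pow(Mul(Add(t, 177), Add(456, Add(-211, Mul(-1, 252)))), -1) = Pow(Mul(Add(-142, 177), Add(456, Add(-211, Mul(-1, 252)))), -1) = Pow(Mul(35, Add(456, Add(-211, -252))), -1) = Pow(Mul(35, Add(456, -463)), -1) = Pow(Mul(35, -7), -1) = Pow(-245, -1) = Rational(-1, 245)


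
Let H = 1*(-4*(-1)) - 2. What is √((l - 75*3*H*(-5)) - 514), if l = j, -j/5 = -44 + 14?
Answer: √1886 ≈ 43.428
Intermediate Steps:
j = 150 (j = -5*(-44 + 14) = -5*(-30) = 150)
l = 150
H = 2 (H = 1*4 - 2 = 4 - 2 = 2)
√((l - 75*3*H*(-5)) - 514) = √((150 - 75*3*2*(-5)) - 514) = √((150 - 450*(-5)) - 514) = √((150 - 75*(-30)) - 514) = √((150 + 2250) - 514) = √(2400 - 514) = √1886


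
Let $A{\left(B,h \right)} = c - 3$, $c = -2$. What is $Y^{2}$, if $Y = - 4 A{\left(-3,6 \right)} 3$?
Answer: $3600$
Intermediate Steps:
$A{\left(B,h \right)} = -5$ ($A{\left(B,h \right)} = -2 - 3 = -5$)
$Y = 60$ ($Y = \left(-4\right) \left(-5\right) 3 = 20 \cdot 3 = 60$)
$Y^{2} = 60^{2} = 3600$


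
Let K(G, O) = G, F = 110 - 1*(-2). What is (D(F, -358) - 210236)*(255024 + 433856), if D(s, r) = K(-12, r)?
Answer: -144835642240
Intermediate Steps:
F = 112 (F = 110 + 2 = 112)
D(s, r) = -12
(D(F, -358) - 210236)*(255024 + 433856) = (-12 - 210236)*(255024 + 433856) = -210248*688880 = -144835642240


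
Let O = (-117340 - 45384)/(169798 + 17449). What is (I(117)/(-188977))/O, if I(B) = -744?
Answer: -34827942/7687773337 ≈ -0.0045303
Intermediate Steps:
O = -162724/187247 ≈ -0.86903
(I(117)/(-188977))/O = (-744/(-188977))/(-162724/187247) = -744*(-1/188977)*(-187247/162724) = (744/188977)*(-187247/162724) = -34827942/7687773337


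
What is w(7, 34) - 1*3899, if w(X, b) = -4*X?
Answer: -3927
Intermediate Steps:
w(7, 34) - 1*3899 = -4*7 - 1*3899 = -28 - 3899 = -3927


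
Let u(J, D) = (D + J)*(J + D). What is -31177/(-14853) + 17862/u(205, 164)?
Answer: 501155087/224711037 ≈ 2.2302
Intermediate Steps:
u(J, D) = (D + J)² (u(J, D) = (D + J)*(D + J) = (D + J)²)
-31177/(-14853) + 17862/u(205, 164) = -31177/(-14853) + 17862/((164 + 205)²) = -31177*(-1/14853) + 17862/(369²) = 31177/14853 + 17862/136161 = 31177/14853 + 17862*(1/136161) = 31177/14853 + 5954/45387 = 501155087/224711037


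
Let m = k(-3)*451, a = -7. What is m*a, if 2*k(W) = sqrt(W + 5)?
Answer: -3157*sqrt(2)/2 ≈ -2232.3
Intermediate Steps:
k(W) = sqrt(5 + W)/2 (k(W) = sqrt(W + 5)/2 = sqrt(5 + W)/2)
m = 451*sqrt(2)/2 (m = (sqrt(5 - 3)/2)*451 = (sqrt(2)/2)*451 = 451*sqrt(2)/2 ≈ 318.91)
m*a = (451*sqrt(2)/2)*(-7) = -3157*sqrt(2)/2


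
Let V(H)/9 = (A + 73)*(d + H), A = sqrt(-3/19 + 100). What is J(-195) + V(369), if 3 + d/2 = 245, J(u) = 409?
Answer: 560830 + 7677*sqrt(36043)/19 ≈ 6.3754e+5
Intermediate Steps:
d = 484 (d = -6 + 2*245 = -6 + 490 = 484)
A = sqrt(36043)/19 (A = sqrt(-3*1/19 + 100) = sqrt(-3/19 + 100) = sqrt(1897/19) = sqrt(36043)/19 ≈ 9.9921)
V(H) = 9*(73 + sqrt(36043)/19)*(484 + H) (V(H) = 9*((sqrt(36043)/19 + 73)*(484 + H)) = 9*((73 + sqrt(36043)/19)*(484 + H)) = 9*(73 + sqrt(36043)/19)*(484 + H))
J(-195) + V(369) = 409 + (317988 + 657*369 + 4356*sqrt(36043)/19 + (9/19)*369*sqrt(36043)) = 409 + (317988 + 242433 + 4356*sqrt(36043)/19 + 3321*sqrt(36043)/19) = 409 + (560421 + 7677*sqrt(36043)/19) = 560830 + 7677*sqrt(36043)/19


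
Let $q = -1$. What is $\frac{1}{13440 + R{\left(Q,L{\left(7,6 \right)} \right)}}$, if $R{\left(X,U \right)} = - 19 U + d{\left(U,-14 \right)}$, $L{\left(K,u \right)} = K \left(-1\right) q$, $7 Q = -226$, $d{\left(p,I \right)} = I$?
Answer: $\frac{1}{13293} \approx 7.5228 \cdot 10^{-5}$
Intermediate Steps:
$Q = - \frac{226}{7}$ ($Q = \frac{1}{7} \left(-226\right) = - \frac{226}{7} \approx -32.286$)
$L{\left(K,u \right)} = K$ ($L{\left(K,u \right)} = K \left(-1\right) \left(-1\right) = - K \left(-1\right) = K$)
$R{\left(X,U \right)} = -14 - 19 U$ ($R{\left(X,U \right)} = - 19 U - 14 = -14 - 19 U$)
$\frac{1}{13440 + R{\left(Q,L{\left(7,6 \right)} \right)}} = \frac{1}{13440 - 147} = \frac{1}{13293}$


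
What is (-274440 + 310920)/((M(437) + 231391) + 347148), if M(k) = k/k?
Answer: 1824/28927 ≈ 0.063055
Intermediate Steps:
M(k) = 1
(-274440 + 310920)/((M(437) + 231391) + 347148) = (-274440 + 310920)/((1 + 231391) + 347148) = 36480/(231392 + 347148) = 36480/578540 = 36480*(1/578540) = 1824/28927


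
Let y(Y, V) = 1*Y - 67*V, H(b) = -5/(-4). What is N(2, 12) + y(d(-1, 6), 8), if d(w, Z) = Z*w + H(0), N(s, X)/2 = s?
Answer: -2147/4 ≈ -536.75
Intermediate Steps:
H(b) = 5/4 (H(b) = -5*(-¼) = 5/4)
N(s, X) = 2*s
d(w, Z) = 5/4 + Z*w (d(w, Z) = Z*w + 5/4 = 5/4 + Z*w)
y(Y, V) = Y - 67*V
N(2, 12) + y(d(-1, 6), 8) = 2*2 + ((5/4 + 6*(-1)) - 67*8) = 4 + ((5/4 - 6) - 536) = 4 + (-19/4 - 536) = 4 - 2163/4 = -2147/4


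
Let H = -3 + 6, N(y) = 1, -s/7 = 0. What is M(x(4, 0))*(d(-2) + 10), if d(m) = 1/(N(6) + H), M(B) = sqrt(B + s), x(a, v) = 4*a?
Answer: 41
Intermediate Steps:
s = 0 (s = -7*0 = 0)
M(B) = sqrt(B) (M(B) = sqrt(B + 0) = sqrt(B))
H = 3
d(m) = 1/4 (d(m) = 1/(1 + 3) = 1/4)
M(x(4, 0))*(d(-2) + 10) = sqrt(4*4)*(1/4 + 10) = sqrt(16)*(41/4) = 4*(41/4) = 41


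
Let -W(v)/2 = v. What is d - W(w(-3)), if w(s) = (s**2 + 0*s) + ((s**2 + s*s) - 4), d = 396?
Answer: 442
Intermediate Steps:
w(s) = -4 + 3*s**2 (w(s) = (s**2 + 0) + ((s**2 + s**2) - 4) = s**2 + (2*s**2 - 4) = s**2 + (-4 + 2*s**2) = -4 + 3*s**2)
W(v) = -2*v
d - W(w(-3)) = 396 - (-2)*(-4 + 3*(-3)**2) = 396 - (-2)*(-4 + 3*9) = 396 - (-2)*(-4 + 27) = 396 - (-2)*23 = 396 - 1*(-46) = 396 + 46 = 442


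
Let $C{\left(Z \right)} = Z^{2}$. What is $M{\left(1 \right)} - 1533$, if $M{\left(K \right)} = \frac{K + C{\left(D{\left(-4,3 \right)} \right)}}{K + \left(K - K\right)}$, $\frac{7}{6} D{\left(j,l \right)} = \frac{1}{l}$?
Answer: $- \frac{75064}{49} \approx -1531.9$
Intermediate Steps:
$D{\left(j,l \right)} = \frac{6}{7 l}$
$M{\left(K \right)} = \frac{\frac{4}{49} + K}{K}$ ($M{\left(K \right)} = \frac{K + \left(\frac{6}{7 \cdot 3}\right)^{2}}{K + \left(K - K\right)} = \frac{K + \left(\frac{6}{7} \cdot \frac{1}{3}\right)^{2}}{K + 0} = \frac{K + \left(\frac{2}{7}\right)^{2}}{K} = \frac{K + \frac{4}{49}}{K} = \frac{\frac{4}{49} + K}{K}$)
$M{\left(1 \right)} - 1533 = \frac{\frac{4}{49} + 1}{1} - 1533 = 1 \cdot \frac{53}{49} + \left(-15554 + 14021\right) = \frac{53}{49} - 1533 = - \frac{75064}{49}$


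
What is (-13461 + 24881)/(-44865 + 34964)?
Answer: -11420/9901 ≈ -1.1534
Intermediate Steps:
(-13461 + 24881)/(-44865 + 34964) = 11420/(-9901) = 11420*(-1/9901) = -11420/9901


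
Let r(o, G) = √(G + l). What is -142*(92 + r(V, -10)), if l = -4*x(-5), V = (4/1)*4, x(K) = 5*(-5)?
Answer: -13064 - 426*√10 ≈ -14411.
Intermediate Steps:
x(K) = -25
V = 16 (V = (4*1)*4 = 4*4 = 16)
l = 100 (l = -4*(-25) = 100)
r(o, G) = √(100 + G) (r(o, G) = √(G + 100) = √(100 + G))
-142*(92 + r(V, -10)) = -142*(92 + √(100 - 10)) = -142*(92 + √90) = -142*(92 + 3*√10) = -13064 - 426*√10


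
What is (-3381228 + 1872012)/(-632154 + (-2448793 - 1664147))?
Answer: 251536/790849 ≈ 0.31806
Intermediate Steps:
(-3381228 + 1872012)/(-632154 + (-2448793 - 1664147)) = -1509216/(-632154 - 4112940) = -1509216/(-4745094) = -1509216*(-1/4745094) = 251536/790849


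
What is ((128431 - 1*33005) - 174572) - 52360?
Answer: -131506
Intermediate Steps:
((128431 - 1*33005) - 174572) - 52360 = ((128431 - 33005) - 174572) - 52360 = (95426 - 174572) - 52360 = -79146 - 52360 = -131506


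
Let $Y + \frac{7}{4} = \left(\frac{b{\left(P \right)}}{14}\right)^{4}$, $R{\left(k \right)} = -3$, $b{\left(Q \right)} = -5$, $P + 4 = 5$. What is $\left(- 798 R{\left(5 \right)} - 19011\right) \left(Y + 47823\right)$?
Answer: $- \frac{30527120029005}{38416} \approx -7.9465 \cdot 10^{8}$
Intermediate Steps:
$P = 1$ ($P = -4 + 5 = 1$)
$Y = - \frac{66603}{38416}$ ($Y = - \frac{7}{4} + \left(- \frac{5}{14}\right)^{4} = - \frac{7}{4} + \frac{625}{38416} = - \frac{66603}{38416} \approx -1.7337$)
$\left(- 798 R{\left(5 \right)} - 19011\right) \left(Y + 47823\right) = \left(\left(-798\right) \left(-3\right) - 19011\right) \left(- \frac{66603}{38416} + 47823\right) = \left(2394 - 19011\right) \frac{1837101765}{38416} = \left(-16617\right) \frac{1837101765}{38416} = - \frac{30527120029005}{38416}$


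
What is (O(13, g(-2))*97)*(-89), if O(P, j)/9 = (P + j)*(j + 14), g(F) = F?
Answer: -10256004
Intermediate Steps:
O(P, j) = 9*(14 + j)*(P + j) (O(P, j) = 9*((P + j)*(j + 14)) = 9*((P + j)*(14 + j)) = 9*((14 + j)*(P + j)) = 9*(14 + j)*(P + j))
(O(13, g(-2))*97)*(-89) = ((9*(-2)² + 126*13 + 126*(-2) + 9*13*(-2))*97)*(-89) = ((9*4 + 1638 - 252 - 234)*97)*(-89) = ((36 + 1638 - 252 - 234)*97)*(-89) = (1188*97)*(-89) = 115236*(-89) = -10256004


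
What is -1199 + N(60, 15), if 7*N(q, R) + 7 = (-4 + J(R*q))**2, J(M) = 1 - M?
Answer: 115287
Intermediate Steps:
N(q, R) = -1 + (-3 - R*q)**2/7 (N(q, R) = -1 + (-4 + (1 - R*q))**2/7 = -1 + (-3 - R*q)**2/7)
-1199 + N(60, 15) = -1199 + (-1 + (3 + 15*60)**2/7) = -1199 + (-1 + (3 + 900)**2/7) = -1199 + (-1 + (1/7)*903**2) = -1199 + (-1 + (1/7)*815409) = -1199 + (-1 + 116487) = -1199 + 116486 = 115287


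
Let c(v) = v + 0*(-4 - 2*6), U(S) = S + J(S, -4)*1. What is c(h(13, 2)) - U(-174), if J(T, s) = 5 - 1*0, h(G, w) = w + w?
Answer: 173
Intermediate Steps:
h(G, w) = 2*w
J(T, s) = 5 (J(T, s) = 5 + 0 = 5)
U(S) = 5 + S (U(S) = S + 5*1 = S + 5 = 5 + S)
c(v) = v (c(v) = v + 0*(-4 - 12) = v + 0*(-16) = v + 0 = v)
c(h(13, 2)) - U(-174) = 2*2 - (5 - 174) = 4 - 1*(-169) = 4 + 169 = 173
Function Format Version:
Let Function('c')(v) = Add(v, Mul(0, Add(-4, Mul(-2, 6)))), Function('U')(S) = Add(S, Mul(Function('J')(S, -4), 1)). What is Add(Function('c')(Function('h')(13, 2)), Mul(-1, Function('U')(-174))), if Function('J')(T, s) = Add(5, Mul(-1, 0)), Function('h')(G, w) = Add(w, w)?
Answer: 173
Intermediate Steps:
Function('h')(G, w) = Mul(2, w)
Function('J')(T, s) = 5 (Function('J')(T, s) = Add(5, 0) = 5)
Function('U')(S) = Add(5, S) (Function('U')(S) = Add(S, Mul(5, 1)) = Add(S, 5) = Add(5, S))
Function('c')(v) = v (Function('c')(v) = Add(v, Mul(0, Add(-4, -12))) = Add(v, Mul(0, -16)) = Add(v, 0) = v)
Add(Function('c')(Function('h')(13, 2)), Mul(-1, Function('U')(-174))) = Add(Mul(2, 2), Mul(-1, Add(5, -174))) = Add(4, Mul(-1, -169)) = Add(4, 169) = 173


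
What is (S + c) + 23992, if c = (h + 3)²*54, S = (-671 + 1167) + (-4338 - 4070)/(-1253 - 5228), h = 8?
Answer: 201061990/6481 ≈ 31023.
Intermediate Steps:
S = 3222984/6481 (S = 496 - 8408/(-6481) = 496 - 8408*(-1/6481) = 496 + 8408/6481 = 3222984/6481 ≈ 497.30)
c = 6534 (c = (8 + 3)²*54 = 11²*54 = 121*54 = 6534)
(S + c) + 23992 = (3222984/6481 + 6534) + 23992 = 45569838/6481 + 23992 = 201061990/6481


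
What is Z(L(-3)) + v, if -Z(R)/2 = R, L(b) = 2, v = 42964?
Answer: 42960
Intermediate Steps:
Z(R) = -2*R
Z(L(-3)) + v = -2*2 + 42964 = -4 + 42964 = 42960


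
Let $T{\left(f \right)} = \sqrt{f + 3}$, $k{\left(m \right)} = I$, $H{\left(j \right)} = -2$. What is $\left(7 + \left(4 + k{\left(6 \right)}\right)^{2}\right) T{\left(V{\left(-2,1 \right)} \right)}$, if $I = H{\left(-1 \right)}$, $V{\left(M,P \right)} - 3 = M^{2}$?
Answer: $11 \sqrt{10} \approx 34.785$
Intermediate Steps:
$V{\left(M,P \right)} = 3 + M^{2}$
$I = -2$
$k{\left(m \right)} = -2$
$T{\left(f \right)} = \sqrt{3 + f}$
$\left(7 + \left(4 + k{\left(6 \right)}\right)^{2}\right) T{\left(V{\left(-2,1 \right)} \right)} = \left(7 + \left(4 - 2\right)^{2}\right) \sqrt{3 + \left(3 + \left(-2\right)^{2}\right)} = \left(7 + 2^{2}\right) \sqrt{3 + \left(3 + 4\right)} = \left(7 + 4\right) \sqrt{3 + 7} = 11 \sqrt{10}$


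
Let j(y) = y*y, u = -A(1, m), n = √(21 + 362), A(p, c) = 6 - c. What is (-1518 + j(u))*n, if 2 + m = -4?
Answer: -1374*√383 ≈ -26890.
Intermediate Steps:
m = -6 (m = -2 - 4 = -6)
n = √383 ≈ 19.570
u = -12 (u = -(6 - 1*(-6)) = -(6 + 6) = -1*12 = -12)
j(y) = y²
(-1518 + j(u))*n = (-1518 + (-12)²)*√383 = (-1518 + 144)*√383 = -1374*√383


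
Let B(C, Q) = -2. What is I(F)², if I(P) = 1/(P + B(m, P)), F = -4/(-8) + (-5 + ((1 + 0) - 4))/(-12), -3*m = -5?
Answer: 36/25 ≈ 1.4400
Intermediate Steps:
m = 5/3 (m = -⅓*(-5) = 5/3 ≈ 1.6667)
F = 7/6 (F = -4*(-⅛) + (-5 + (1 - 4))*(-1/12) = ½ + (-5 - 3)*(-1/12) = ½ - 8*(-1/12) = ½ + ⅔ = 7/6 ≈ 1.1667)
I(P) = 1/(-2 + P) (I(P) = 1/(P - 2) = 1/(-2 + P))
I(F)² = (1/(-2 + 7/6))² = (1/(-⅚))² = (-6/5)² = 36/25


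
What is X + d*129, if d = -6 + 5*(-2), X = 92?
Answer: -1972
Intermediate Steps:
d = -16 (d = -6 - 10 = -16)
X + d*129 = 92 - 16*129 = 92 - 2064 = -1972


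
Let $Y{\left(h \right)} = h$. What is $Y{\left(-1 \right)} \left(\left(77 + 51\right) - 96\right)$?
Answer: $-32$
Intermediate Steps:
$Y{\left(-1 \right)} \left(\left(77 + 51\right) - 96\right) = - (\left(77 + 51\right) - 96) = - (128 - 96) = \left(-1\right) 32 = -32$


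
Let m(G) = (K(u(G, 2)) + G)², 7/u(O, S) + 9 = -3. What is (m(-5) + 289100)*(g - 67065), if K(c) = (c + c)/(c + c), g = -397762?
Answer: -134388922932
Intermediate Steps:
u(O, S) = -7/12 (u(O, S) = 7/(-9 - 3) = 7/(-12) = 7*(-1/12) = -7/12)
K(c) = 1 (K(c) = (2*c)/((2*c)) = (2*c)*(1/(2*c)) = 1)
m(G) = (1 + G)²
(m(-5) + 289100)*(g - 67065) = ((1 - 5)² + 289100)*(-397762 - 67065) = ((-4)² + 289100)*(-464827) = (16 + 289100)*(-464827) = 289116*(-464827) = -134388922932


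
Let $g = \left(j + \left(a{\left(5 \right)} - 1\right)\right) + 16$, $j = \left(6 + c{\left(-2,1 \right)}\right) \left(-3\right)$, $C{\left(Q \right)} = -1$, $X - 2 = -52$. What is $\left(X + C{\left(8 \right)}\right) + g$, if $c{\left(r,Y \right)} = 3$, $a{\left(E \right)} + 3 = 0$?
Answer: $-66$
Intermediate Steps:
$X = -50$ ($X = 2 - 52 = -50$)
$a{\left(E \right)} = -3$ ($a{\left(E \right)} = -3 + 0 = -3$)
$j = -27$ ($j = \left(6 + 3\right) \left(-3\right) = 9 \left(-3\right) = -27$)
$g = -15$ ($g = \left(-27 - 4\right) + 16 = -31 + 16 = -15$)
$\left(X + C{\left(8 \right)}\right) + g = \left(-50 - 1\right) - 15 = -51 - 15 = -66$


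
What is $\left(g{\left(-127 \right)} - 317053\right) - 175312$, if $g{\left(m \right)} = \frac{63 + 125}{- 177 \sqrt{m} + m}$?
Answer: $\frac{- 87148605 \sqrt{127} + 62530543 i}{- 127 i + 177 \sqrt{127}} \approx -4.9237 \cdot 10^{5} + 0.093872 i$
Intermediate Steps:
$g{\left(m \right)} = \frac{188}{m - 177 \sqrt{m}}$
$\left(g{\left(-127 \right)} - 317053\right) - 175312 = \left(\frac{188}{-127 - 177 \sqrt{-127}} - 317053\right) - 175312 = \left(\frac{188}{-127 - 177 i \sqrt{127}} - 317053\right) - 175312 = \left(-317053 + \frac{188}{-127 - 177 i \sqrt{127}}\right) - 175312 = -492365 + \frac{188}{-127 - 177 i \sqrt{127}}$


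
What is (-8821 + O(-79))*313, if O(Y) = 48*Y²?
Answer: 91003811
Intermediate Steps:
(-8821 + O(-79))*313 = (-8821 + 48*(-79)²)*313 = (-8821 + 48*6241)*313 = (-8821 + 299568)*313 = 290747*313 = 91003811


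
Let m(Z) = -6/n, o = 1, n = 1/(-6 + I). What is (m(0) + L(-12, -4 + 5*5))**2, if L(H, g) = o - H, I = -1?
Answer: 3025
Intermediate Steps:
n = -1/7 (n = 1/(-6 - 1) = 1/(-7) = -1/7 ≈ -0.14286)
m(Z) = 42 (m(Z) = -6/(-1/7) = -6*(-7) = 42)
L(H, g) = 1 - H
(m(0) + L(-12, -4 + 5*5))**2 = (42 + (1 - 1*(-12)))**2 = (42 + (1 + 12))**2 = (42 + 13)**2 = 55**2 = 3025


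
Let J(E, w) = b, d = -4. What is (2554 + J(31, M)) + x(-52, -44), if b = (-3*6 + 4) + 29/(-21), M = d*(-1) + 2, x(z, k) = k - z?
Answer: 53479/21 ≈ 2546.6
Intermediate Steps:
M = 6 (M = -4*(-1) + 2 = 4 + 2 = 6)
b = -323/21 (b = (-18 + 4) + 29*(-1/21) = -14 - 29/21 = -323/21 ≈ -15.381)
J(E, w) = -323/21
(2554 + J(31, M)) + x(-52, -44) = (2554 - 323/21) + (-44 - 1*(-52)) = 53311/21 + (-44 + 52) = 53311/21 + 8 = 53479/21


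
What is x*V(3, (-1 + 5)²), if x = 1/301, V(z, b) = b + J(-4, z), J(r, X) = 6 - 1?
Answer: 3/43 ≈ 0.069767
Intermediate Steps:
J(r, X) = 5
V(z, b) = 5 + b (V(z, b) = b + 5 = 5 + b)
x = 1/301 ≈ 0.0033223
x*V(3, (-1 + 5)²) = (5 + (-1 + 5)²)/301 = (5 + 4²)/301 = (5 + 16)/301 = (1/301)*21 = 3/43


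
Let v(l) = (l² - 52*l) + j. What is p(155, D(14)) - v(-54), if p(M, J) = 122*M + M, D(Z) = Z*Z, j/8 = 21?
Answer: 13173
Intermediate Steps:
j = 168 (j = 8*21 = 168)
D(Z) = Z²
p(M, J) = 123*M
v(l) = 168 + l² - 52*l (v(l) = (l² - 52*l) + 168 = 168 + l² - 52*l)
p(155, D(14)) - v(-54) = 123*155 - (168 + (-54)² - 52*(-54)) = 19065 - (168 + 2916 + 2808) = 19065 - 1*5892 = 19065 - 5892 = 13173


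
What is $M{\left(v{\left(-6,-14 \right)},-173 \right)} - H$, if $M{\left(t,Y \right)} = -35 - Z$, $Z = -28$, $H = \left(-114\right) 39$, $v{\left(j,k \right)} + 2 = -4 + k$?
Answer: $4439$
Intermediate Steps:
$v{\left(j,k \right)} = -6 + k$ ($v{\left(j,k \right)} = -2 + \left(-4 + k\right) = -6 + k$)
$H = -4446$
$M{\left(t,Y \right)} = -7$ ($M{\left(t,Y \right)} = -35 - -28 = -35 + 28 = -7$)
$M{\left(v{\left(-6,-14 \right)},-173 \right)} - H = -7 - -4446 = -7 + 4446 = 4439$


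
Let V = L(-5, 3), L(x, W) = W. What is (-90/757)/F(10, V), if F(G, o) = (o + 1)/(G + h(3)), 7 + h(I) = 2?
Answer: -225/1514 ≈ -0.14861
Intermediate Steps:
h(I) = -5 (h(I) = -7 + 2 = -5)
V = 3
F(G, o) = (1 + o)/(-5 + G) (F(G, o) = (o + 1)/(G - 5) = (1 + o)/(-5 + G))
(-90/757)/F(10, V) = (-90/757)/(((1 + 3)/(-5 + 10))) = (-90*1/757)/((4/5)) = -90/(757*((⅕)*4)) = -90/(757*⅘) = -90/757*5/4 = -225/1514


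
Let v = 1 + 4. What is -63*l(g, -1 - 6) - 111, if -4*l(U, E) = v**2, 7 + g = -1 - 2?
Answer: 1131/4 ≈ 282.75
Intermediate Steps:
g = -10 (g = -7 + (-1 - 2) = -7 - 3 = -10)
v = 5
l(U, E) = -25/4 (l(U, E) = -1/4*5**2 = -1/4*25 = -25/4)
-63*l(g, -1 - 6) - 111 = -63*(-25/4) - 111 = 1575/4 - 111 = 1131/4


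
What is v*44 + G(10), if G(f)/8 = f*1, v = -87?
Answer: -3748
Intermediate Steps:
G(f) = 8*f (G(f) = 8*(f*1) = 8*f)
v*44 + G(10) = -87*44 + 8*10 = -3828 + 80 = -3748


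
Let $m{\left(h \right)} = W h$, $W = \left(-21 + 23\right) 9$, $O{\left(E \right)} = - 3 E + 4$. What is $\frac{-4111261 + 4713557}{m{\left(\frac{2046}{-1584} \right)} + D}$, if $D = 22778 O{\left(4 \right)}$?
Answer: $- \frac{2409184}{728989} \approx -3.3048$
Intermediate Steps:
$O{\left(E \right)} = 4 - 3 E$
$W = 18$ ($W = 2 \cdot 9 = 18$)
$D = -182224$ ($D = 22778 \left(4 - 12\right) = 22778 \left(-8\right) = -182224$)
$m{\left(h \right)} = 18 h$
$\frac{-4111261 + 4713557}{m{\left(\frac{2046}{-1584} \right)} + D} = \frac{-4111261 + 4713557}{18 \frac{2046}{-1584} - 182224} = \frac{602296}{18 \cdot 2046 \left(- \frac{1}{1584}\right) - 182224} = \frac{602296}{18 \left(- \frac{31}{24}\right) - 182224} = \frac{602296}{- \frac{93}{4} - 182224} = \frac{602296}{- \frac{728989}{4}} = 602296 \left(- \frac{4}{728989}\right) = - \frac{2409184}{728989}$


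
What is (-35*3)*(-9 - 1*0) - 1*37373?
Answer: -36428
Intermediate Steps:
(-35*3)*(-9 - 1*0) - 1*37373 = -105*(-9 + 0) - 37373 = -105*(-9) - 37373 = 945 - 37373 = -36428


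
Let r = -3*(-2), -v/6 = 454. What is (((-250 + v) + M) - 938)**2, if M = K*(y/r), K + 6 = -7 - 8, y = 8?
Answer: 15523600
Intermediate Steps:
v = -2724 (v = -6*454 = -2724)
r = 6
K = -21 (K = -6 + (-7 - 8) = -6 - 15 = -21)
M = -28 (M = -168/6 = -21*4/3 = -28)
(((-250 + v) + M) - 938)**2 = (((-250 - 2724) - 28) - 938)**2 = ((-2974 - 28) - 938)**2 = (-3002 - 938)**2 = (-3940)**2 = 15523600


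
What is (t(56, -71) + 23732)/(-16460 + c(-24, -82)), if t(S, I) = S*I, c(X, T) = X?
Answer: -4939/4121 ≈ -1.1985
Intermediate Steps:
t(S, I) = I*S
(t(56, -71) + 23732)/(-16460 + c(-24, -82)) = (-71*56 + 23732)/(-16460 - 24) = (-3976 + 23732)/(-16484) = 19756*(-1/16484) = -4939/4121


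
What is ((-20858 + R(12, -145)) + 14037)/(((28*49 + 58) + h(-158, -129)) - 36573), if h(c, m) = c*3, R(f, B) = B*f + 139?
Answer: 8422/35617 ≈ 0.23646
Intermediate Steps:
R(f, B) = 139 + B*f
h(c, m) = 3*c
((-20858 + R(12, -145)) + 14037)/(((28*49 + 58) + h(-158, -129)) - 36573) = ((-20858 + (139 - 145*12)) + 14037)/(((28*49 + 58) + 3*(-158)) - 36573) = ((-20858 + (139 - 1740)) + 14037)/(((1372 + 58) - 474) - 36573) = ((-20858 - 1601) + 14037)/((1430 - 474) - 36573) = (-22459 + 14037)/(956 - 36573) = -8422/(-35617) = -8422*(-1/35617) = 8422/35617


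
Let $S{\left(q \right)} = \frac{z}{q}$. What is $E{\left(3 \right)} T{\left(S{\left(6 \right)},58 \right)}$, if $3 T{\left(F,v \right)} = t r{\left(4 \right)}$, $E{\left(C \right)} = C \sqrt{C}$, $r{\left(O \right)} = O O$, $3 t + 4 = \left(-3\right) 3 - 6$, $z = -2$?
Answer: $- \frac{304 \sqrt{3}}{3} \approx -175.51$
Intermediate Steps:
$t = - \frac{19}{3}$ ($t = - \frac{4}{3} + \frac{\left(-3\right) 3 - 6}{3} = - \frac{4}{3} + \frac{-9 - 6}{3} = - \frac{4}{3} + \frac{1}{3} \left(-15\right) = - \frac{4}{3} - 5 = - \frac{19}{3} \approx -6.3333$)
$r{\left(O \right)} = O^{2}$
$S{\left(q \right)} = - \frac{2}{q}$
$E{\left(C \right)} = C^{\frac{3}{2}}$
$T{\left(F,v \right)} = - \frac{304}{9}$ ($T{\left(F,v \right)} = \frac{\left(- \frac{19}{3}\right) 4^{2}}{3} = \frac{\left(- \frac{19}{3}\right) 16}{3} = \frac{1}{3} \left(- \frac{304}{3}\right) = - \frac{304}{9}$)
$E{\left(3 \right)} T{\left(S{\left(6 \right)},58 \right)} = 3^{\frac{3}{2}} \left(- \frac{304}{9}\right) = 3 \sqrt{3} \left(- \frac{304}{9}\right) = - \frac{304 \sqrt{3}}{3}$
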